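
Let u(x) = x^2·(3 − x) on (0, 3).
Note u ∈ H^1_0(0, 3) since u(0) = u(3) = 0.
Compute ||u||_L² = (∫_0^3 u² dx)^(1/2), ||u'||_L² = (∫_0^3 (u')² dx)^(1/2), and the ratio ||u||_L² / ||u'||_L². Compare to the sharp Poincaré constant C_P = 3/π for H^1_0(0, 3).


||u||_L² / ||u'||_L² = 3*sqrt(14)/14 < C_P = 3/π.

u(x) = x^2·(3 − x), so u'(x) = 3*x*(2 - x).
u(x) = x^2·(3 − x) vanishes at x = 0 and x = 3, so u ∈ H^1_0(0, 3). Differentiate via the product rule and integrate the resulting polynomials term by term.
  ∫_0^3 u² dx = ∫_0^3 (x^6 - 6*x^5 + 9*x^4) dx. Term by term:
    ∫_0^3 x^6 dx = 2187/7;  ∫_0^3 -6*x^5 dx = -729;  ∫_0^3 9*x^4 dx = 2187/5.
  Sum: 2187/7 − 729 + 2187/5 = 729/35.
  ∫_0^3 (u')² dx = ∫_0^3 (9*x^4 - 36*x^3 + 36*x^2) dx. Term by term:
    ∫_0^3 9*x^4 dx = 2187/5;  ∫_0^3 -36*x^3 dx = -729;  ∫_0^3 36*x^2 dx = 324.
  Sum: 2187/5 − 729 + 324 = 162/5.
∫_0^3 u² dx = 729/35, so ||u||_L² = 27*sqrt(35)/35.
∫_0^3 (u')² dx = 162/5, so ||u'||_L² = 9*sqrt(10)/5.
Ratio ||u||_L² / ||u'||_L² = 3*sqrt(14)/14.
Sharp Poincaré constant on H^1_0(0, 3) is C_P = L/π = 3/π, achieved by sin(π/3·x).
A polynomial bump cannot attain the sharp Poincaré constant (only the first sine eigenfunction does), so the ratio is strictly less than C_P, consistent with ||u||_L² ≤ C_P ||u'||_L².


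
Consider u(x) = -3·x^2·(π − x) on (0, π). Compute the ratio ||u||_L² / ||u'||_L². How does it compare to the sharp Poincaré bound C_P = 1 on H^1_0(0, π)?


||u||_L² / ||u'||_L² = sqrt(14)*π/14 < C_P = 1.

u(x) = -3·x^2·(π − x), so u'(x) = 3*x*(3*x - 2*π).
u(x) = -3·x^2·(π − x) vanishes at x = 0 and x = π, so u ∈ H^1_0(0, π). Differentiate via the product rule and integrate the resulting polynomials term by term.
  ∫_0^π u² dx = ∫_0^π (9*x^6 - 18*π*x^5 + 9*π^2*x^4) dx. Term by term:
    ∫_0^π 9*x^6 dx = 9*π^7/7;  ∫_0^π -18*π*x^5 dx = -3*π^7;  ∫_0^π 9*π^2*x^4 dx = 9*π^7/5.
  Sum: 9*π^7/7 − 3*π^7 + 9*π^7/5 = 3*π^7/35.
  ∫_0^π (u')² dx = ∫_0^π (81*x^4 - 108*π*x^3 + 36*π^2*x^2) dx. Term by term:
    ∫_0^π 81*x^4 dx = 81*π^5/5;  ∫_0^π -108*π*x^3 dx = -27*π^5;  ∫_0^π 36*π^2*x^2 dx = 12*π^5.
  Sum: 81*π^5/5 − 27*π^5 + 12*π^5 = 6*π^5/5.
∫_0^π u² dx = 3*π^7/35, so ||u||_L² = sqrt(105)*π^(7/2)/35.
∫_0^π (u')² dx = 6*π^5/5, so ||u'||_L² = sqrt(30)*π^(5/2)/5.
Ratio ||u||_L² / ||u'||_L² = sqrt(14)*π/14.
Sharp Poincaré constant on H^1_0(0, π) is C_P = L/π = 1, achieved by sin(x).
A polynomial bump cannot attain the sharp Poincaré constant (only the first sine eigenfunction does), so the ratio is strictly less than C_P, consistent with ||u||_L² ≤ C_P ||u'||_L².


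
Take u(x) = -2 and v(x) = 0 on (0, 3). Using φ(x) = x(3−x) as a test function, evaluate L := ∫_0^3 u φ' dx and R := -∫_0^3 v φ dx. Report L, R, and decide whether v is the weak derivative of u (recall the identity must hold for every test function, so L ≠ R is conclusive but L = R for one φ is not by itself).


LHS = 0, RHS = 0. Yes, v = u' weakly.

u(x) = -2, classical derivative u'(x) = 0.
φ(x) = x(3−x), so φ'(x) = 3 - 2*x.
Note φ(0) = φ(3) = 0, so the boundary term u·φ vanishes.
LHS = ∫_0^3 u(x) φ'(x) dx = ∫_0^3 (4*x - 6) dx. Term by term:
  ∫_0^3 4*x dx = 18;  ∫_0^3 -6 dx = -18.
Sum: 18 − 18 = 0.
So LHS = 0.
∫_0^3 v(x) φ(x) dx = ∫_0^3 (0) dx. Term by term:
  ∫_0^3 0 dx = 0.
So RHS = -∫_0^3 v(x) φ(x) dx = 0.
LHS = RHS, so the identity holds for this test φ.
Moreover u is smooth here and v(x) = u'(x) = 0 pointwise, so the identity holds for every test function. Hence v is the weak derivative of u.


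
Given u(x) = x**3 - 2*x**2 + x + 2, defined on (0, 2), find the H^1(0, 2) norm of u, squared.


||u||_{H^1}^2 = 370/21

The H^1 norm (squared) on an interval (0, L) is
  ||u||_{H^1}^2 = ∫_0^L u(x)^2 dx + ∫_0^L u'(x)^2 dx.
Compute u'(x) = 3*x**2 - 4*x + 1.
Then u(x)^2 = x**6 - 4*x**5 + 6*x**4 - 7*x**2 + 4*x + 4 and u'(x)^2 = 9*x**4 - 24*x**3 + 22*x**2 - 8*x + 1.
Integrate each monomial from 0 to 2 using ∫_0^2 c·x^n dx = c·2^(n+1)/(n+1):
  ∫_0^2 u(x)^2 dx = ∫_0^2 (x^6 - 4*x^5 + 6*x^4 - 7*x^2 + 4*x + 4) dx. Term by term:
    ∫_0^2 x^6 dx = 128/7;  ∫_0^2 -4*x^5 dx = -128/3;  ∫_0^2 6*x^4 dx = 192/5;
    ∫_0^2 -7*x^2 dx = -56/3;  ∫_0^2 4*x dx = 8;  ∫_0^2 4 dx = 8.
  Sum: 128/7 − 128/3 + 192/5 − 56/3 + 8 + 8 = 1192/105.
  ∫_0^2 u'(x)^2 dx = ∫_0^2 (9*x^4 - 24*x^3 + 22*x^2 - 8*x + 1) dx. Term by term:
    ∫_0^2 9*x^4 dx = 288/5;  ∫_0^2 -24*x^3 dx = -96;  ∫_0^2 22*x^2 dx = 176/3;
    ∫_0^2 -8*x dx = -16;  ∫_0^2 1 dx = 2.
  Sum: 288/5 − 96 + 176/3 − 16 + 2 = 94/15.
Adding: ||u||_{H^1}^2 = 1192/105 + 94/15 = 370/21.


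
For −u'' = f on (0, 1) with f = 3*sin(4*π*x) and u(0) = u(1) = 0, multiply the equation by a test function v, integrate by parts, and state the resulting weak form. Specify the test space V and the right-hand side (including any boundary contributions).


V = H^1_0(0, 1) (so v(0) = v(1) = 0); weak form: ∫_0^1 u'v' dx = ∫_0^1 (3*sin(4*π*x)) v dx for all v ∈ V.

Multiply both sides by a test function v and integrate from 0 to 1:
  ∫_0^1 −u''(x) v(x) dx = ∫_0^1 f(x) v(x) dx.
Integrate the LHS by parts once:
  ∫_0^1 −u'' v dx = −[u'(x) v(x)]_0^1 + ∫_0^1 u'(x) v'(x) dx.
Thus ∫_0^1 u'(x) v'(x) dx = ∫_0^1 f(x) v(x) dx + [u'(x) v(x)]_0^1.
Choose V so that boundary terms are either known or forced to vanish.
u is Dirichlet: u(0) = u(1) = 0. Let V = H^1_0(0, 1); then v(0) = v(1) = 0, and [u' v]_0^1 = 0.
Weak formulation: find u (satisfying any essential BC) such that ∫_0^1 u'(x) v'(x) dx = ∫_0^1 f v dx for all v ∈ V.
Substituting f(x) = 3*sin(4*π*x), the right-hand side is ∫_0^1 (3*sin(4*π*x)) v dx.


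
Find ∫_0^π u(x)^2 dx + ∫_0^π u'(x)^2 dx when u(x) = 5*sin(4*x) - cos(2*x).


||u||_{H^1(0,π)}^2 = 215*π

u'(x) = 2*sin(2*x) + 20*cos(4*x).
Expand u² and (u')² and integrate term by term on (0, π), using: for integers n ≥ 1, ∫_0^π sin²(nx) dx = ∫_0^π cos²(nx) dx = π/2; for n ≠ n', ∫_0^π sin(nx)sin(n'x) dx = ∫_0^π cos(nx)cos(n'x) dx = 0; and by product-to-sum, ∫_0^π sin(nx)cos(n'x) dx = ½∫_0^π [sin((n+n')x) + sin((n−n')x)] dx, which is 0 when n+n' is even and 2n/(n²−n'²) when n+n' is odd (it need not vanish on (0, π)).
  u² squared terms: (-1)²·∫cos(2x)² dx = 1·π/2 = π/2;  (5)²·∫sin(4x)² dx = 25·π/2 = 25*π/2.
  u² cross terms: 2·(-1)·(5)·∫cos(2x)·sin(4x) dx = -10·(0) = 0.
  So ∫_0^π u² dx = π/2 + 25*π/2 + 0 = 13*π.
  (u')² squared terms: (2)²·∫sin(2x)² dx = 4·π/2 = 2*π;  (20)²·∫cos(4x)² dx = 400·π/2 = 200*π.
  (u')² cross terms: 2·(2)·(20)·∫sin(2x)·cos(4x) dx = 80·(0) = 0.
  So ∫_0^π (u')² dx = 2*π + 200*π + 0 = 202*π.
||u||_{H^1}^2 = (13*π) + (202*π) = 215*π.


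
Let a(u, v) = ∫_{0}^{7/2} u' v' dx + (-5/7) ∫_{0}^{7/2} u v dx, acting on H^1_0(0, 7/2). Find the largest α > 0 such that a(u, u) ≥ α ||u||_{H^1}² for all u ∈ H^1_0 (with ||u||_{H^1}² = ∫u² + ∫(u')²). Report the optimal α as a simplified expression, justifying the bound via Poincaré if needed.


α = (-35 + 4*π^2)/(4*π^2 + 49)

Coercivity of a(·,·) on H^1_0(0, 7/2) means a(u, u) ≥ α ||u||_{H^1}² for every u ∈ H^1_0.
The interval has length L = 7/2, and Poincaré/coercivity depend only on L. Here a(u, u) = ∫(u')² + (-5/7)·∫u².
Here c = -5/7 < 0 with |c| < (π/L)² = 4*π^2/49, so coercivity still holds. The condition a(u,u) ≥ α||u||_{H^1}² reads (1−α)∫(u')² ≥ (α−c)∫u². Any admissible α is ≤ 1 (rapidly oscillating u have ∫u²/∫(u')² → 0), and α = 1 would force 0 ≥ (1−c)∫u², impossible since c < 1; so 1−α > 0. By the sharp Poincaré inequality on H^1_0 of an interval of length L, ∫(u')² ≥ (π/L)²∫u² with equality for the first sine mode sin(π(x−x₀)/L) (x₀ the left endpoint), so the inequality holds for all u iff (1−α)(π/L)² ≥ α − c, i.e. α ≤ ((π/L)² + c)/((π/L)² + 1) = (1 + c(L/π)²)/(1 + (L/π)²). (Direct route, valid since c ≤ 0: Poincaré gives c∫u² ≥ c(L/π)²∫(u')², so a(u,u) ≥ (1 + c(L/π)²)∫(u')², while ||u||_{H^1}² ≤ (1 + (L/π)²)∫(u')²; dividing yields the same α.) With (π/L)² = 4*π^2/49 and c = -5/7, the largest admissible constant is α = ((π/L)² + c)/((π/L)² + 1).
Simplifying, α = (-35 + 4*π^2)/(4*π^2 + 49).


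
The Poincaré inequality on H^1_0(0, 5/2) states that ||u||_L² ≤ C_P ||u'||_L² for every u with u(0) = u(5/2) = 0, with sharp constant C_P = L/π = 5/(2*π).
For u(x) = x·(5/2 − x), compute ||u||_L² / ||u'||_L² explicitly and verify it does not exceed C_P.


||u||_L² / ||u'||_L² = sqrt(10)/4 < C_P = 5/(2*π).

u(x) = x·(5/2 − x), so u'(x) = 5/2 - 2*x.
u(x) = x·(5/2 − x) vanishes at x = 0 and x = 5/2, so u ∈ H^1_0(0, 5/2). Differentiate via the product rule and integrate the resulting polynomials term by term.
  ∫_0^5/2 u² dx = ∫_0^5/2 (x^4 - 5*x^3 + 25*x^2/4) dx. Term by term:
    ∫_0^5/2 x^4 dx = 625/32;  ∫_0^5/2 -5*x^3 dx = -3125/64;  ∫_0^5/2 25*x^2/4 dx = 3125/96.
  Sum: 625/32 − 3125/64 + 3125/96 = 625/192.
  ∫_0^5/2 (u')² dx = ∫_0^5/2 (4*x^2 - 10*x + 25/4) dx. Term by term:
    ∫_0^5/2 4*x^2 dx = 125/6;  ∫_0^5/2 -10*x dx = -125/4;  ∫_0^5/2 25/4 dx = 125/8.
  Sum: 125/6 − 125/4 + 125/8 = 125/24.
∫_0^5/2 u² dx = 625/192, so ||u||_L² = 25*sqrt(3)/24.
∫_0^5/2 (u')² dx = 125/24, so ||u'||_L² = 5*sqrt(30)/12.
Ratio ||u||_L² / ||u'||_L² = sqrt(10)/4.
Sharp Poincaré constant on H^1_0(0, 5/2) is C_P = L/π = 5/(2*π), achieved by sin(2*π/5·x).
A polynomial bump cannot attain the sharp Poincaré constant (only the first sine eigenfunction does), so the ratio is strictly less than C_P, consistent with ||u||_L² ≤ C_P ||u'||_L².


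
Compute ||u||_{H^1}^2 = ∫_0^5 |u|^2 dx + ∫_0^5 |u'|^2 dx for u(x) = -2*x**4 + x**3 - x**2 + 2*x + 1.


||u||_{H^1}^2 = 82629425/63

The H^1 norm (squared) on an interval (0, L) is
  ||u||_{H^1}^2 = ∫_0^L u(x)^2 dx + ∫_0^L u'(x)^2 dx.
Compute u'(x) = -8*x**3 + 3*x**2 - 2*x + 2.
Then u(x)^2 = 4*x**8 - 4*x**7 + 5*x**6 - 10*x**5 + x**4 - 2*x**3 + 2*x**2 + 4*x + 1 and u'(x)^2 = 64*x**6 - 48*x**5 + 41*x**4 - 44*x**3 + 16*x**2 - 8*x + 4.
Integrate each monomial from 0 to 5 using ∫_0^5 c·x^n dx = c·5^(n+1)/(n+1):
  ∫_0^5 u(x)^2 dx = ∫_0^5 (4*x^8 - 4*x^7 + 5*x^6 - 10*x^5 + x^4 - 2*x^3 + 2*x^2 + 4*x + 1) dx. Term by term:
    ∫_0^5 4*x^8 dx = 7812500/9;  ∫_0^5 -4*x^7 dx = -390625/2;  ∫_0^5 5*x^6 dx = 390625/7;
    ∫_0^5 -10*x^5 dx = -78125/3;  ∫_0^5 x^4 dx = 625;  ∫_0^5 -2*x^3 dx = -625/2;
    ∫_0^5 2*x^2 dx = 250/3;  ∫_0^5 4*x dx = 50;  ∫_0^5 1 dx = 5.
  Sum: 7812500/9 − 390625/2 + 390625/7 − 78125/3 + 625 − 625/2 + 250/3 + 50 + 5 = 44286215/63.
  ∫_0^5 u'(x)^2 dx = ∫_0^5 (64*x^6 - 48*x^5 + 41*x^4 - 44*x^3 + 16*x^2 - 8*x + 4) dx. Term by term:
    ∫_0^5 64*x^6 dx = 5000000/7;  ∫_0^5 -48*x^5 dx = -125000;  ∫_0^5 41*x^4 dx = 25625;
    ∫_0^5 -44*x^3 dx = -6875;  ∫_0^5 16*x^2 dx = 2000/3;  ∫_0^5 -8*x dx = -100;
    ∫_0^5 4 dx = 20.
  Sum: 5000000/7 − 125000 + 25625 − 6875 + 2000/3 − 100 + 20 = 12781070/21.
Adding: ||u||_{H^1}^2 = 44286215/63 + 12781070/21 = 82629425/63.


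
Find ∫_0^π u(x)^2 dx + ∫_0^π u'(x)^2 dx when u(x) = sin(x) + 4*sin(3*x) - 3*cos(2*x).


||u||_{H^1(0,π)}^2 = -124 + 207*π/2

u'(x) = 6*sin(2*x) + cos(x) + 12*cos(3*x).
Expand u² and (u')² and integrate term by term on (0, π), using: for integers n ≥ 1, ∫_0^π sin²(nx) dx = ∫_0^π cos²(nx) dx = π/2; for n ≠ n', ∫_0^π sin(nx)sin(n'x) dx = ∫_0^π cos(nx)cos(n'x) dx = 0; and by product-to-sum, ∫_0^π sin(nx)cos(n'x) dx = ½∫_0^π [sin((n+n')x) + sin((n−n')x)] dx, which is 0 when n+n' is even and 2n/(n²−n'²) when n+n' is odd (it need not vanish on (0, π)).
  u² squared terms: (-3)²·∫cos(2x)² dx = 9·π/2 = 9*π/2;  (4)²·∫sin(3x)² dx = 16·π/2 = 8*π;  (1)²·∫sin(x)² dx = 1·π/2 = π/2.
  u² cross terms: 2·(-3)·(4)·∫cos(2x)·sin(3x) dx = -24·(6/5) = -144/5;  2·(-3)·(1)·∫cos(2x)·sin(x) dx = -6·(-2/3) = 4;  2·(4)·(1)·∫sin(3x)·sin(x) dx = 8·(0) = 0.
  So ∫_0^π u² dx = 9*π/2 + 8*π + π/2 − 144/5 + 4 + 0 = -124/5 + 13*π.
  (u')² squared terms: (6)²·∫sin(2x)² dx = 36·π/2 = 18*π;  (12)²·∫cos(3x)² dx = 144·π/2 = 72*π;  (1)²·∫cos(x)² dx = 1·π/2 = π/2.
  (u')² cross terms: 2·(6)·(12)·∫sin(2x)·cos(3x) dx = 144·(-4/5) = -576/5;  2·(6)·(1)·∫sin(2x)·cos(x) dx = 12·(4/3) = 16;  2·(12)·(1)·∫cos(3x)·cos(x) dx = 24·(0) = 0.
  So ∫_0^π (u')² dx = 18*π + 72*π + π/2 − 576/5 + 16 + 0 = -496/5 + 181*π/2.
||u||_{H^1}^2 = (-124/5 + 13*π) + (-496/5 + 181*π/2) = -124 + 207*π/2.


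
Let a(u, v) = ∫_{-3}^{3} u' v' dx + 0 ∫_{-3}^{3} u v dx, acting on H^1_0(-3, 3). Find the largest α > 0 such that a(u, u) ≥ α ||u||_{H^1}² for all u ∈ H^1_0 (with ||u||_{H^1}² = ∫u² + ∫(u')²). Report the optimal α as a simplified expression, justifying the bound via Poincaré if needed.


α = π^2/(π^2 + 36)

Coercivity of a(·,·) on H^1_0(-3, 3) means a(u, u) ≥ α ||u||_{H^1}² for every u ∈ H^1_0.
The interval has length L = 6, and Poincaré/coercivity depend only on L. Here a(u, u) = ∫(u')² + (0)·∫u².
Here c = 0, so a(u,u) = ∫(u')² alone. The condition a(u,u) ≥ α||u||_{H^1}² reads (1−α)∫(u')² ≥ (α−c)∫u². Any admissible α is ≤ 1 (rapidly oscillating u have ∫u²/∫(u')² → 0), and α = 1 would force 0 ≥ (1−c)∫u², impossible since c < 1; so 1−α > 0. By the sharp Poincaré inequality on H^1_0 of an interval of length L, ∫(u')² ≥ (π/L)²∫u² with equality for the first sine mode sin(π(x−x₀)/L) (x₀ the left endpoint), so the inequality holds for all u iff (1−α)(π/L)² ≥ α − c, i.e. α ≤ ((π/L)² + c)/((π/L)² + 1) = (1 + c(L/π)²)/(1 + (L/π)²). (Direct route, valid since c ≤ 0: Poincaré gives c∫u² ≥ c(L/π)²∫(u')², so a(u,u) ≥ (1 + c(L/π)²)∫(u')², while ||u||_{H^1}² ≤ (1 + (L/π)²)∫(u')²; dividing yields the same α.) With (π/L)² = π^2/36 and c = 0, the largest admissible constant is α = ((π/L)² + c)/((π/L)² + 1).
Simplifying, α = π^2/(π^2 + 36).


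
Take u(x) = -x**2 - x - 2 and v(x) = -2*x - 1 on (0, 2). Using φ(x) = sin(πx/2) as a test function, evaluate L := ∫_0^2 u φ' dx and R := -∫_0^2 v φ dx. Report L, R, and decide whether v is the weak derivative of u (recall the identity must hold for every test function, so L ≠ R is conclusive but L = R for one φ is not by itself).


LHS = 12/π, RHS = 12/π. Yes, v = u' weakly.

u(x) = -x**2 - x - 2, classical derivative u'(x) = -2*x - 1.
φ(x) = sin(πx/2), so φ'(x) = π*cos(π*x/2)/2.
Note φ(0) = φ(2) = 0, so the boundary term u·φ vanishes.
LHS = ∫_0^2 u(x) φ'(x) dx = ∫_0^2 (-π*x^2*cos(π*x/2)/2 - π*x*cos(π*x/2)/2 - π*cos(π*x/2)) dx. Term by term:
  ∫_0^2 -π*cos(π*x/2) dx = 0;  ∫_0^2 -π*x*cos(π*x/2)/2 dx = 4/π;  ∫_0^2 -π*x^2*cos(π*x/2)/2 dx = 8/π.
Sum: 0 + 4/π + 8/π = 12/π.
So LHS = 12/π.
∫_0^2 v(x) φ(x) dx = ∫_0^2 (-2*x*sin(π*x/2) - sin(π*x/2)) dx. Term by term:
  ∫_0^2 -sin(π*x/2) dx = -4/π;  ∫_0^2 -2*x*sin(π*x/2) dx = -8/π.
Sum: -4/π − 8/π = -12/π.
So RHS = -∫_0^2 v(x) φ(x) dx = 12/π.
LHS = RHS, so the identity holds for this test φ.
Moreover u is smooth here and v(x) = u'(x) = -2*x - 1 pointwise, so the identity holds for every test function. Hence v is the weak derivative of u.


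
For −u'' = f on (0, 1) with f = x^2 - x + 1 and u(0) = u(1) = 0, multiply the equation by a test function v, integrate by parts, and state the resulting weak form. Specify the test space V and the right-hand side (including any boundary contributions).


V = H^1_0(0, 1) (so v(0) = v(1) = 0); weak form: ∫_0^1 u'v' dx = ∫_0^1 (x^2 - x + 1) v dx for all v ∈ V.

Multiply both sides by a test function v and integrate from 0 to 1:
  ∫_0^1 −u''(x) v(x) dx = ∫_0^1 f(x) v(x) dx.
Integrate the LHS by parts once:
  ∫_0^1 −u'' v dx = −[u'(x) v(x)]_0^1 + ∫_0^1 u'(x) v'(x) dx.
Thus ∫_0^1 u'(x) v'(x) dx = ∫_0^1 f(x) v(x) dx + [u'(x) v(x)]_0^1.
Choose V so that boundary terms are either known or forced to vanish.
u is Dirichlet: u(0) = u(1) = 0. Let V = H^1_0(0, 1); then v(0) = v(1) = 0, and [u' v]_0^1 = 0.
Weak formulation: find u (satisfying any essential BC) such that ∫_0^1 u'(x) v'(x) dx = ∫_0^1 f v dx for all v ∈ V.
Substituting f(x) = x^2 - x + 1, the right-hand side is ∫_0^1 (x^2 - x + 1) v dx.


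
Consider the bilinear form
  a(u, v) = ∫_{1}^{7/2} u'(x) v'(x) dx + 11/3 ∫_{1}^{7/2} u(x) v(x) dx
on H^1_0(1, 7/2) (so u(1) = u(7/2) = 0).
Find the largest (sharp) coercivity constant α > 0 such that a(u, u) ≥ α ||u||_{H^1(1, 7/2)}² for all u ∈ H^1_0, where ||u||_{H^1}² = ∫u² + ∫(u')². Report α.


α = 1

Coercivity of a(·,·) on H^1_0(1, 7/2) means a(u, u) ≥ α ||u||_{H^1}² for every u ∈ H^1_0.
The interval has length L = 5/2, and Poincaré/coercivity depend only on L. Here a(u, u) = ∫(u')² + (11/3)·∫u².
Here c = 11/3 ≥ 1, so a(u,u) = ∫(u')² + c∫u² ≥ ∫(u')² + ∫u² = ||u||_{H^1}², i.e. α = 1 works. No larger α is possible: a(u,u) ≥ α||u||_{H^1}² means (1−α)∫(u')² ≥ (α−c)∫u², and for the modes u_n = sin(nπ(x−x₀)/L) (x₀ the left endpoint) one has ∫u_n²/∫(u_n')² = (L/(nπ))² → 0, so a(u_n,u_n)/||u_n||_{H^1}² → 1. Hence the optimal constant is α = 1.
Therefore α = 1.


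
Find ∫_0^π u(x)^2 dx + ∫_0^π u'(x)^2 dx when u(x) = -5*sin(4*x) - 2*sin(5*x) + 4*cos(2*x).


||u||_{H^1(0,π)}^2 = -800/21 + 609*π/2

u'(x) = -8*sin(2*x) - 20*cos(4*x) - 10*cos(5*x).
Expand u² and (u')² and integrate term by term on (0, π), using: for integers n ≥ 1, ∫_0^π sin²(nx) dx = ∫_0^π cos²(nx) dx = π/2; for n ≠ n', ∫_0^π sin(nx)sin(n'x) dx = ∫_0^π cos(nx)cos(n'x) dx = 0; and by product-to-sum, ∫_0^π sin(nx)cos(n'x) dx = ½∫_0^π [sin((n+n')x) + sin((n−n')x)] dx, which is 0 when n+n' is even and 2n/(n²−n'²) when n+n' is odd (it need not vanish on (0, π)).
  u² squared terms: (-5)²·∫sin(4x)² dx = 25·π/2 = 25*π/2;  (-2)²·∫sin(5x)² dx = 4·π/2 = 2*π;  (4)²·∫cos(2x)² dx = 16·π/2 = 8*π.
  u² cross terms: 2·(-5)·(-2)·∫sin(4x)·sin(5x) dx = 20·(0) = 0;  2·(-5)·(4)·∫sin(4x)·cos(2x) dx = -40·(0) = 0;  2·(-2)·(4)·∫sin(5x)·cos(2x) dx = -16·(10/21) = -160/21.
  So ∫_0^π u² dx = 25*π/2 + 2*π + 8*π + 0 + 0 − 160/21 = -160/21 + 45*π/2.
  (u')² squared terms: (-20)²·∫cos(4x)² dx = 400·π/2 = 200*π;  (-10)²·∫cos(5x)² dx = 100·π/2 = 50*π;  (-8)²·∫sin(2x)² dx = 64·π/2 = 32*π.
  (u')² cross terms: 2·(-20)·(-10)·∫cos(4x)·cos(5x) dx = 400·(0) = 0;  2·(-20)·(-8)·∫cos(4x)·sin(2x) dx = 320·(0) = 0;  2·(-10)·(-8)·∫cos(5x)·sin(2x) dx = 160·(-4/21) = -640/21.
  So ∫_0^π (u')² dx = 200*π + 50*π + 32*π + 0 + 0 − 640/21 = -640/21 + 282*π.
||u||_{H^1}^2 = (-160/21 + 45*π/2) + (-640/21 + 282*π) = -800/21 + 609*π/2.


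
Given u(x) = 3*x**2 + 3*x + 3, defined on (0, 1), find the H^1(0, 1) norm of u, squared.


||u||_{H^1}^2 = 723/10

The H^1 norm (squared) on an interval (0, L) is
  ||u||_{H^1}^2 = ∫_0^L u(x)^2 dx + ∫_0^L u'(x)^2 dx.
Compute u'(x) = 6*x + 3.
Then u(x)^2 = 9*x**4 + 18*x**3 + 27*x**2 + 18*x + 9 and u'(x)^2 = 36*x**2 + 36*x + 9.
Integrate each monomial from 0 to 1 using ∫_0^1 c·x^n dx = c·1^(n+1)/(n+1):
  ∫_0^1 u(x)^2 dx = ∫_0^1 (9*x^4 + 18*x^3 + 27*x^2 + 18*x + 9) dx. Term by term:
    ∫_0^1 9*x^4 dx = 9/5;  ∫_0^1 18*x^3 dx = 9/2;  ∫_0^1 27*x^2 dx = 9;
    ∫_0^1 18*x dx = 9;  ∫_0^1 9 dx = 9.
  Sum: 9/5 + 9/2 + 9 + 9 + 9 = 333/10.
  ∫_0^1 u'(x)^2 dx = ∫_0^1 (36*x^2 + 36*x + 9) dx. Term by term:
    ∫_0^1 36*x^2 dx = 12;  ∫_0^1 36*x dx = 18;  ∫_0^1 9 dx = 9.
  Sum: 12 + 18 + 9 = 39.
Adding: ||u||_{H^1}^2 = 333/10 + 39 = 723/10.


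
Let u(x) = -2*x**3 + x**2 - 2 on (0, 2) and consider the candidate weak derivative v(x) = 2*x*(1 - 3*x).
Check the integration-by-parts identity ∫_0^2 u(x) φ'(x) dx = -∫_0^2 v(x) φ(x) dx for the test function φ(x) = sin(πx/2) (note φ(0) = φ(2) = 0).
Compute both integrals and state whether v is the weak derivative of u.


LHS = -192/π^3 + 40/π, RHS = -192/π^3 + 40/π. Yes, v = u' weakly.

u(x) = -2*x**3 + x**2 - 2, classical derivative u'(x) = -6*x**2 + 2*x.
φ(x) = sin(πx/2), so φ'(x) = π*cos(π*x/2)/2.
Note φ(0) = φ(2) = 0, so the boundary term u·φ vanishes.
LHS = ∫_0^2 u(x) φ'(x) dx = ∫_0^2 (-π*x^3*cos(π*x/2) + π*x^2*cos(π*x/2)/2 - π*cos(π*x/2)) dx. Term by term:
  ∫_0^2 -π*cos(π*x/2) dx = 0;  ∫_0^2 π*x^2*cos(π*x/2)/2 dx = -8/π;  ∫_0^2 -π*x^3*cos(π*x/2) dx = -192/π^3 + 48/π.
Sum: 0 − 8/π + -192/π^3 + 48/π = -192/π^3 + 40/π.
So LHS = -192/π^3 + 40/π.
∫_0^2 v(x) φ(x) dx = ∫_0^2 (-6*x^2*sin(π*x/2) + 2*x*sin(π*x/2)) dx. Term by term:
  ∫_0^2 -6*x^2*sin(π*x/2) dx = -48/π + 192/π^3;  ∫_0^2 2*x*sin(π*x/2) dx = 8/π.
Sum: -48/π + 192/π^3 + 8/π = -40/π + 192/π^3.
So RHS = -∫_0^2 v(x) φ(x) dx = -192/π^3 + 40/π.
LHS = RHS, so the identity holds for this test φ.
Moreover u is smooth here and v(x) = u'(x) = -6*x**2 + 2*x pointwise, so the identity holds for every test function. Hence v is the weak derivative of u.


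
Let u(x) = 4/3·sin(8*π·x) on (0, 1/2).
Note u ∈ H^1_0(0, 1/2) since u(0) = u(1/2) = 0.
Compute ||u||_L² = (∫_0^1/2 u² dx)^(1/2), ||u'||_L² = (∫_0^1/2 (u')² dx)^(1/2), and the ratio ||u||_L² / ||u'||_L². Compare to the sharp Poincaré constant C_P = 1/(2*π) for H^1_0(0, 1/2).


||u||_L² / ||u'||_L² = 1/(8*π) < C_P = 1/(2*π).

u(x) = 4/3·sin(8*π·x), so u'(x) = 32*π*cos(8*π*x)/3.
Writing u(x) = A·sin(kπx/L) with A = 4/3 and k = 4, use ∫_0^L sin²(kπx/L) dx = L/2 and ∫_0^L cos²(kπx/L) dx = L/2.
u² = 16/9·sin²(8*π·x) and (u')² = 1024*π^2/9·cos²(8*π·x), and each of sin², cos² integrates to L/2 = 1/4 over (0, 1/2).
∫_0^1/2 u² dx = 4/9, so ||u||_L² = 2/3.
∫_0^1/2 (u')² dx = 256*π^2/9, so ||u'||_L² = 16*π/3.
Ratio ||u||_L² / ||u'||_L² = 1/(8*π).
Sharp Poincaré constant on H^1_0(0, 1/2) is C_P = L/π = 1/(2*π), achieved by sin(2*π·x).
This is the k = 4 harmonic; the ratio L/(kπ) is strictly less than C_P = L/π, consistent with the sharp inequality ||u||_L² ≤ C_P ||u'||_L².


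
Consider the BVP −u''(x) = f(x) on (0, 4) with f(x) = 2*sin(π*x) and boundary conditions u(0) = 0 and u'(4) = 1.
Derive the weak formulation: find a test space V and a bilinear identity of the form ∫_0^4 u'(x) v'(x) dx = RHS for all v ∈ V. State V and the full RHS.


V = {v ∈ H^1(0, 4) : v(0) = 0} (test functions vanish at x = 0 where u is specified); weak form: ∫_0^4 u'v' dx = ∫_0^4 (2*sin(π*x)) v dx + v(4) for all v ∈ V.

Multiply both sides by a test function v and integrate from 0 to 4:
  ∫_0^4 −u''(x) v(x) dx = ∫_0^4 f(x) v(x) dx.
Integrate the LHS by parts once:
  ∫_0^4 −u'' v dx = −[u'(x) v(x)]_0^4 + ∫_0^4 u'(x) v'(x) dx.
Thus ∫_0^4 u'(x) v'(x) dx = ∫_0^4 f(x) v(x) dx + [u'(x) v(x)]_0^4.
Choose V so that boundary terms are either known or forced to vanish.
Mixed BC: u(0) = 0 (Dirichlet) and u'(4) = 1 (Neumann). Define V = {v ∈ H^1(0, 4) : v(0) = 0}. Then [u' v]_0^4 = u'(4)·v(4) − u'(0)·0 = v(4).
Weak formulation: find u (satisfying any essential BC) such that ∫_0^4 u'(x) v'(x) dx = ∫_0^4 f v dx + v(4) for all v ∈ V (Dirichlet at 0 absorbed into V; Neumann datum at x = 4 contributes the boundary term).
Substituting f(x) = 2*sin(π*x), the right-hand side is ∫_0^4 (2*sin(π*x)) v dx + v(4).


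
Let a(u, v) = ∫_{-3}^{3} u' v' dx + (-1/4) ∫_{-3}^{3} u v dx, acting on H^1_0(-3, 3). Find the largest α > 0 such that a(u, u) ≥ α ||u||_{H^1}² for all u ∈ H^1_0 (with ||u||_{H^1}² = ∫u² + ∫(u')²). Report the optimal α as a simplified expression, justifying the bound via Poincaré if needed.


α = (-9 + π^2)/(π^2 + 36)

Coercivity of a(·,·) on H^1_0(-3, 3) means a(u, u) ≥ α ||u||_{H^1}² for every u ∈ H^1_0.
The interval has length L = 6, and Poincaré/coercivity depend only on L. Here a(u, u) = ∫(u')² + (-1/4)·∫u².
Here c = -1/4 < 0 with |c| < (π/L)² = π^2/36, so coercivity still holds. The condition a(u,u) ≥ α||u||_{H^1}² reads (1−α)∫(u')² ≥ (α−c)∫u². Any admissible α is ≤ 1 (rapidly oscillating u have ∫u²/∫(u')² → 0), and α = 1 would force 0 ≥ (1−c)∫u², impossible since c < 1; so 1−α > 0. By the sharp Poincaré inequality on H^1_0 of an interval of length L, ∫(u')² ≥ (π/L)²∫u² with equality for the first sine mode sin(π(x−x₀)/L) (x₀ the left endpoint), so the inequality holds for all u iff (1−α)(π/L)² ≥ α − c, i.e. α ≤ ((π/L)² + c)/((π/L)² + 1) = (1 + c(L/π)²)/(1 + (L/π)²). (Direct route, valid since c ≤ 0: Poincaré gives c∫u² ≥ c(L/π)²∫(u')², so a(u,u) ≥ (1 + c(L/π)²)∫(u')², while ||u||_{H^1}² ≤ (1 + (L/π)²)∫(u')²; dividing yields the same α.) With (π/L)² = π^2/36 and c = -1/4, the largest admissible constant is α = ((π/L)² + c)/((π/L)² + 1).
Simplifying, α = (-9 + π^2)/(π^2 + 36).


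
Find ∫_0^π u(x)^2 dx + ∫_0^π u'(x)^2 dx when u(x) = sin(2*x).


||u||_{H^1(0,π)}^2 = 5*π/2

u'(x) = 2*cos(2*x).
Expand u² and (u')² and integrate term by term on (0, π), using: for integers n ≥ 1, ∫_0^π sin²(nx) dx = ∫_0^π cos²(nx) dx = π/2; for n ≠ n', ∫_0^π sin(nx)sin(n'x) dx = ∫_0^π cos(nx)cos(n'x) dx = 0; and by product-to-sum, ∫_0^π sin(nx)cos(n'x) dx = ½∫_0^π [sin((n+n')x) + sin((n−n')x)] dx, which is 0 when n+n' is even and 2n/(n²−n'²) when n+n' is odd (it need not vanish on (0, π)).
  u² squared terms: (1)²·∫sin(2x)² dx = 1·π/2 = π/2.
  So ∫_0^π u² dx = π/2.
  (u')² squared terms: (2)²·∫cos(2x)² dx = 4·π/2 = 2*π.
  So ∫_0^π (u')² dx = 2*π.
||u||_{H^1}^2 = (π/2) + (2*π) = 5*π/2.


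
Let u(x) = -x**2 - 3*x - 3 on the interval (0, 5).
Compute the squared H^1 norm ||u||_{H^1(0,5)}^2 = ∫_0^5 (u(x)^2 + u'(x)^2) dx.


||u||_{H^1}^2 = 16915/6

The H^1 norm (squared) on an interval (0, L) is
  ||u||_{H^1}^2 = ∫_0^L u(x)^2 dx + ∫_0^L u'(x)^2 dx.
Compute u'(x) = -2*x - 3.
Then u(x)^2 = x**4 + 6*x**3 + 15*x**2 + 18*x + 9 and u'(x)^2 = 4*x**2 + 12*x + 9.
Integrate each monomial from 0 to 5 using ∫_0^5 c·x^n dx = c·5^(n+1)/(n+1):
  ∫_0^5 u(x)^2 dx = ∫_0^5 (x^4 + 6*x^3 + 15*x^2 + 18*x + 9) dx. Term by term:
    ∫_0^5 x^4 dx = 625;  ∫_0^5 6*x^3 dx = 1875/2;  ∫_0^5 15*x^2 dx = 625;
    ∫_0^5 18*x dx = 225;  ∫_0^5 9 dx = 45.
  Sum: 625 + 1875/2 + 625 + 225 + 45 = 4915/2.
  ∫_0^5 u'(x)^2 dx = ∫_0^5 (4*x^2 + 12*x + 9) dx. Term by term:
    ∫_0^5 4*x^2 dx = 500/3;  ∫_0^5 12*x dx = 150;  ∫_0^5 9 dx = 45.
  Sum: 500/3 + 150 + 45 = 1085/3.
Adding: ||u||_{H^1}^2 = 4915/2 + 1085/3 = 16915/6.


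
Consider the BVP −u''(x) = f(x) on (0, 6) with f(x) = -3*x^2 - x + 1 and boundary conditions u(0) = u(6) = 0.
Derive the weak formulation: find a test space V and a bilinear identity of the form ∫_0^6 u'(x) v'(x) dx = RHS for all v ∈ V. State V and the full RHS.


V = H^1_0(0, 6) (so v(0) = v(6) = 0); weak form: ∫_0^6 u'v' dx = ∫_0^6 (-3*x^2 - x + 1) v dx for all v ∈ V.

Multiply both sides by a test function v and integrate from 0 to 6:
  ∫_0^6 −u''(x) v(x) dx = ∫_0^6 f(x) v(x) dx.
Integrate the LHS by parts once:
  ∫_0^6 −u'' v dx = −[u'(x) v(x)]_0^6 + ∫_0^6 u'(x) v'(x) dx.
Thus ∫_0^6 u'(x) v'(x) dx = ∫_0^6 f(x) v(x) dx + [u'(x) v(x)]_0^6.
Choose V so that boundary terms are either known or forced to vanish.
u is Dirichlet: u(0) = u(6) = 0. Let V = H^1_0(0, 6); then v(0) = v(6) = 0, and [u' v]_0^6 = 0.
Weak formulation: find u (satisfying any essential BC) such that ∫_0^6 u'(x) v'(x) dx = ∫_0^6 f v dx for all v ∈ V.
Substituting f(x) = -3*x^2 - x + 1, the right-hand side is ∫_0^6 (-3*x^2 - x + 1) v dx.


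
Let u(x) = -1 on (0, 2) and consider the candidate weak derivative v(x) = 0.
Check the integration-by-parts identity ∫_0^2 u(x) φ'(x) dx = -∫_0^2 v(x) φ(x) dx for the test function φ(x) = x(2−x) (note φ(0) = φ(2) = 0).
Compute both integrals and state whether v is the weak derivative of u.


LHS = 0, RHS = 0. Yes, v = u' weakly.

u(x) = -1, classical derivative u'(x) = 0.
φ(x) = x(2−x), so φ'(x) = 2 - 2*x.
Note φ(0) = φ(2) = 0, so the boundary term u·φ vanishes.
LHS = ∫_0^2 u(x) φ'(x) dx = ∫_0^2 (2*x - 2) dx. Term by term:
  ∫_0^2 2*x dx = 4;  ∫_0^2 -2 dx = -4.
Sum: 4 − 4 = 0.
So LHS = 0.
∫_0^2 v(x) φ(x) dx = ∫_0^2 (0) dx. Term by term:
  ∫_0^2 0 dx = 0.
So RHS = -∫_0^2 v(x) φ(x) dx = 0.
LHS = RHS, so the identity holds for this test φ.
Moreover u is smooth here and v(x) = u'(x) = 0 pointwise, so the identity holds for every test function. Hence v is the weak derivative of u.


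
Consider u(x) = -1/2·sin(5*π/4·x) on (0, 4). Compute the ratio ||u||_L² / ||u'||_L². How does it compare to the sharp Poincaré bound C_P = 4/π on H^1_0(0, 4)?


||u||_L² / ||u'||_L² = 4/(5*π) < C_P = 4/π.

u(x) = -1/2·sin(5*π/4·x), so u'(x) = -5*π*cos(5*π*x/4)/8.
Writing u(x) = A·sin(kπx/L) with A = -1/2 and k = 5, use ∫_0^L sin²(kπx/L) dx = L/2 and ∫_0^L cos²(kπx/L) dx = L/2.
u² = 1/4·sin²(5*π/4·x) and (u')² = 25*π^2/64·cos²(5*π/4·x), and each of sin², cos² integrates to L/2 = 2 over (0, 4).
∫_0^4 u² dx = 1/2, so ||u||_L² = sqrt(2)/2.
∫_0^4 (u')² dx = 25*π^2/32, so ||u'||_L² = 5*sqrt(2)*π/8.
Ratio ||u||_L² / ||u'||_L² = 4/(5*π).
Sharp Poincaré constant on H^1_0(0, 4) is C_P = L/π = 4/π, achieved by sin(π/4·x).
This is the k = 5 harmonic; the ratio L/(kπ) is strictly less than C_P = L/π, consistent with the sharp inequality ||u||_L² ≤ C_P ||u'||_L².


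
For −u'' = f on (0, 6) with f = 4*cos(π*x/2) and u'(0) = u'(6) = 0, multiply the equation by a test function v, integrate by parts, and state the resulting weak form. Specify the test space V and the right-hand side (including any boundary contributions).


V = H^1(0, 6) (no boundary constraint on v; u is determined up to an additive constant); weak form: ∫_0^6 u'v' dx = ∫_0^6 (4*cos(π*x/2)) v dx for all v ∈ V.

Multiply both sides by a test function v and integrate from 0 to 6:
  ∫_0^6 −u''(x) v(x) dx = ∫_0^6 f(x) v(x) dx.
Integrate the LHS by parts once:
  ∫_0^6 −u'' v dx = −[u'(x) v(x)]_0^6 + ∫_0^6 u'(x) v'(x) dx.
Thus ∫_0^6 u'(x) v'(x) dx = ∫_0^6 f(x) v(x) dx + [u'(x) v(x)]_0^6.
Choose V so that boundary terms are either known or forced to vanish.
u has homogeneous Neumann: u'(0) = u'(6) = 0. So [u' v]_0^6 = 0·v(6) − 0·v(0) = 0 for any v; take V = H^1(0, 6).
Weak formulation: find u (satisfying any essential BC) such that ∫_0^6 u'(x) v'(x) dx = ∫_0^6 f v dx for all v ∈ V (homogeneous Neumann, so boundary terms vanish).
Substituting f(x) = 4*cos(π*x/2), the right-hand side is ∫_0^6 (4*cos(π*x/2)) v dx.
Compatibility check (pure Neumann): taking v ≡ 1 ∈ V gives 0 = ∫_0^6 f dx + (0) − (0), i.e. ∫_0^6 f dx must equal u'(0) − u'(6) = 0. Indeed ∫_0^6 (4*cos(π*x/2)) dx = 0, so the data are compatible. The solution is then unique only up to an additive constant (fix it e.g. by requiring ∫_0^6 u dx = 0).


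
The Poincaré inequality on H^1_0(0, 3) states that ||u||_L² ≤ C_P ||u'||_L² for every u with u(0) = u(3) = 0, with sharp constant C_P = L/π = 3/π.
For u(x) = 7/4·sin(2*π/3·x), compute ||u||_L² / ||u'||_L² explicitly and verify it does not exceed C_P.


||u||_L² / ||u'||_L² = 3/(2*π) < C_P = 3/π.

u(x) = 7/4·sin(2*π/3·x), so u'(x) = 7*π*cos(2*π*x/3)/6.
Writing u(x) = A·sin(kπx/L) with A = 7/4 and k = 2, use ∫_0^L sin²(kπx/L) dx = L/2 and ∫_0^L cos²(kπx/L) dx = L/2.
u² = 49/16·sin²(2*π/3·x) and (u')² = 49*π^2/36·cos²(2*π/3·x), and each of sin², cos² integrates to L/2 = 3/2 over (0, 3).
∫_0^3 u² dx = 147/32, so ||u||_L² = 7*sqrt(6)/8.
∫_0^3 (u')² dx = 49*π^2/24, so ||u'||_L² = 7*sqrt(6)*π/12.
Ratio ||u||_L² / ||u'||_L² = 3/(2*π).
Sharp Poincaré constant on H^1_0(0, 3) is C_P = L/π = 3/π, achieved by sin(π/3·x).
This is the k = 2 harmonic; the ratio L/(kπ) is strictly less than C_P = L/π, consistent with the sharp inequality ||u||_L² ≤ C_P ||u'||_L².


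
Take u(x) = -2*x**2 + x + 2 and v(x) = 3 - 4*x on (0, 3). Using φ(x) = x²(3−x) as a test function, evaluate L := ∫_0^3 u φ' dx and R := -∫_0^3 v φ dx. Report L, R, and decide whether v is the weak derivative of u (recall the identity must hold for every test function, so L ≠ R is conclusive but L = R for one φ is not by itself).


LHS = 837/20, RHS = 567/20. No, v is not the weak derivative of u.

u(x) = -2*x**2 + x + 2, classical derivative u'(x) = 1 - 4*x.
φ(x) = x²(3−x), so φ'(x) = 3*x*(2 - x).
Note φ(0) = φ(3) = 0, so the boundary term u·φ vanishes.
LHS = ∫_0^3 u(x) φ'(x) dx = ∫_0^3 (6*x^4 - 15*x^3 + 12*x) dx. Term by term:
  ∫_0^3 6*x^4 dx = 1458/5;  ∫_0^3 -15*x^3 dx = -1215/4;  ∫_0^3 12*x dx = 54.
Sum: 1458/5 − 1215/4 + 54 = 837/20.
So LHS = 837/20.
∫_0^3 v(x) φ(x) dx = ∫_0^3 (4*x^4 - 15*x^3 + 9*x^2) dx. Term by term:
  ∫_0^3 4*x^4 dx = 972/5;  ∫_0^3 -15*x^3 dx = -1215/4;  ∫_0^3 9*x^2 dx = 81.
Sum: 972/5 − 1215/4 + 81 = -567/20.
So RHS = -∫_0^3 v(x) φ(x) dx = 567/20.
LHS − RHS = 27/2 ≠ 0, so the identity fails.
(For a valid weak derivative the identity must hold for EVERY test function, in particular this one. The failure shows v is NOT the weak derivative of u.)
Correct weak derivative would be u'(x) = 1 - 4*x.


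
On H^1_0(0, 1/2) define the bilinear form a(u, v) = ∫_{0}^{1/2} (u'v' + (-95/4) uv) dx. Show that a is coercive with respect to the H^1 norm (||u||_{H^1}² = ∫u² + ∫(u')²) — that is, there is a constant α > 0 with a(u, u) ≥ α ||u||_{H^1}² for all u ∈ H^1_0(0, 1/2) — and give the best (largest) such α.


α = (-95 + 16*π^2)/(4*(1 + 4*π^2))

Coercivity of a(·,·) on H^1_0(0, 1/2) means a(u, u) ≥ α ||u||_{H^1}² for every u ∈ H^1_0.
The interval has length L = 1/2, and Poincaré/coercivity depend only on L. Here a(u, u) = ∫(u')² + (-95/4)·∫u².
Here c = -95/4 < 0 with |c| < (π/L)² = 4*π^2, so coercivity still holds. The condition a(u,u) ≥ α||u||_{H^1}² reads (1−α)∫(u')² ≥ (α−c)∫u². Any admissible α is ≤ 1 (rapidly oscillating u have ∫u²/∫(u')² → 0), and α = 1 would force 0 ≥ (1−c)∫u², impossible since c < 1; so 1−α > 0. By the sharp Poincaré inequality on H^1_0 of an interval of length L, ∫(u')² ≥ (π/L)²∫u² with equality for the first sine mode sin(π(x−x₀)/L) (x₀ the left endpoint), so the inequality holds for all u iff (1−α)(π/L)² ≥ α − c, i.e. α ≤ ((π/L)² + c)/((π/L)² + 1) = (1 + c(L/π)²)/(1 + (L/π)²). (Direct route, valid since c ≤ 0: Poincaré gives c∫u² ≥ c(L/π)²∫(u')², so a(u,u) ≥ (1 + c(L/π)²)∫(u')², while ||u||_{H^1}² ≤ (1 + (L/π)²)∫(u')²; dividing yields the same α.) With (π/L)² = 4*π^2 and c = -95/4, the largest admissible constant is α = ((π/L)² + c)/((π/L)² + 1).
Simplifying, α = (-95 + 16*π^2)/(4*(1 + 4*π^2)).


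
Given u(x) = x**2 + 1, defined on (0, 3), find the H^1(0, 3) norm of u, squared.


||u||_{H^1}^2 = 528/5

The H^1 norm (squared) on an interval (0, L) is
  ||u||_{H^1}^2 = ∫_0^L u(x)^2 dx + ∫_0^L u'(x)^2 dx.
Compute u'(x) = 2*x.
Then u(x)^2 = x**4 + 2*x**2 + 1 and u'(x)^2 = 4*x**2.
Integrate each monomial from 0 to 3 using ∫_0^3 c·x^n dx = c·3^(n+1)/(n+1):
  ∫_0^3 u(x)^2 dx = ∫_0^3 (x^4 + 2*x^2 + 1) dx. Term by term:
    ∫_0^3 x^4 dx = 243/5;  ∫_0^3 2*x^2 dx = 18;  ∫_0^3 1 dx = 3.
  Sum: 243/5 + 18 + 3 = 348/5.
  ∫_0^3 u'(x)^2 dx = ∫_0^3 (4*x^2) dx. Term by term:
    ∫_0^3 4*x^2 dx = 36.
Adding: ||u||_{H^1}^2 = 348/5 + 36 = 528/5.


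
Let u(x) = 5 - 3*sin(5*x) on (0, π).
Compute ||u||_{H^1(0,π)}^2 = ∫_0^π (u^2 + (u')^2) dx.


||u||_{H^1(0,π)}^2 = -12 + 142*π

u'(x) = -15*cos(5*x).
Expand u² and (u')² and integrate term by term on (0, π), using: for integers n ≥ 1, ∫_0^π sin²(nx) dx = ∫_0^π cos²(nx) dx = π/2; for n ≠ n', ∫_0^π sin(nx)sin(n'x) dx = ∫_0^π cos(nx)cos(n'x) dx = 0; and by product-to-sum, ∫_0^π sin(nx)cos(n'x) dx = ½∫_0^π [sin((n+n')x) + sin((n−n')x)] dx, which is 0 when n+n' is even and 2n/(n²−n'²) when n+n' is odd (it need not vanish on (0, π)). For the constant mode: ∫_0^π 1 dx = π, ∫_0^π cos(nx) dx = 0, ∫_0^π sin(nx) dx = (1−(−1)^n)/n.
  u² squared terms: (5)²·∫1 dx = 25·π = 25*π;  (-3)²·∫sin(5x)² dx = 9·π/2 = 9*π/2.
  u² cross terms: 2·(5)·(-3)·∫1·sin(5x) dx = -30·(2/5) = -12.
  So ∫_0^π u² dx = 25*π + 9*π/2 − 12 = -12 + 59*π/2.
  (u')² squared terms: (-15)²·∫cos(5x)² dx = 225·π/2 = 225*π/2.
  So ∫_0^π (u')² dx = 225*π/2.
||u||_{H^1}^2 = (-12 + 59*π/2) + (225*π/2) = -12 + 142*π.


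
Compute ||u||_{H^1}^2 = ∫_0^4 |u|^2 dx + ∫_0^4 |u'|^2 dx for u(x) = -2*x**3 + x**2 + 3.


||u||_{H^1}^2 = 1276228/105

The H^1 norm (squared) on an interval (0, L) is
  ||u||_{H^1}^2 = ∫_0^L u(x)^2 dx + ∫_0^L u'(x)^2 dx.
Compute u'(x) = -6*x**2 + 2*x.
Then u(x)^2 = 4*x**6 - 4*x**5 + x**4 - 12*x**3 + 6*x**2 + 9 and u'(x)^2 = 36*x**4 - 24*x**3 + 4*x**2.
Integrate each monomial from 0 to 4 using ∫_0^4 c·x^n dx = c·4^(n+1)/(n+1):
  ∫_0^4 u(x)^2 dx = ∫_0^4 (4*x^6 - 4*x^5 + x^4 - 12*x^3 + 6*x^2 + 9) dx. Term by term:
    ∫_0^4 4*x^6 dx = 65536/7;  ∫_0^4 -4*x^5 dx = -8192/3;  ∫_0^4 x^4 dx = 1024/5;
    ∫_0^4 -12*x^3 dx = -768;  ∫_0^4 6*x^2 dx = 128;  ∫_0^4 9 dx = 36.
  Sum: 65536/7 − 8192/3 + 1024/5 − 768 + 128 + 36 = 654404/105.
  ∫_0^4 u'(x)^2 dx = ∫_0^4 (36*x^4 - 24*x^3 + 4*x^2) dx. Term by term:
    ∫_0^4 36*x^4 dx = 36864/5;  ∫_0^4 -24*x^3 dx = -1536;  ∫_0^4 4*x^2 dx = 256/3.
  Sum: 36864/5 − 1536 + 256/3 = 88832/15.
Adding: ||u||_{H^1}^2 = 654404/105 + 88832/15 = 1276228/105.


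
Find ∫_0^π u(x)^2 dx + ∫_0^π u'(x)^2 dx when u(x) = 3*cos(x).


||u||_{H^1(0,π)}^2 = 9*π

u'(x) = -3*sin(x).
Expand u² and (u')² and integrate term by term on (0, π), using: for integers n ≥ 1, ∫_0^π sin²(nx) dx = ∫_0^π cos²(nx) dx = π/2; for n ≠ n', ∫_0^π sin(nx)sin(n'x) dx = ∫_0^π cos(nx)cos(n'x) dx = 0; and by product-to-sum, ∫_0^π sin(nx)cos(n'x) dx = ½∫_0^π [sin((n+n')x) + sin((n−n')x)] dx, which is 0 when n+n' is even and 2n/(n²−n'²) when n+n' is odd (it need not vanish on (0, π)).
  u² squared terms: (3)²·∫cos(x)² dx = 9·π/2 = 9*π/2.
  So ∫_0^π u² dx = 9*π/2.
  (u')² squared terms: (-3)²·∫sin(x)² dx = 9·π/2 = 9*π/2.
  So ∫_0^π (u')² dx = 9*π/2.
||u||_{H^1}^2 = (9*π/2) + (9*π/2) = 9*π.


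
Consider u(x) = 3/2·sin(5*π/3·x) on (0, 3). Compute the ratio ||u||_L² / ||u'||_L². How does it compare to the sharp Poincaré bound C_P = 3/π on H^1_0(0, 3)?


||u||_L² / ||u'||_L² = 3/(5*π) < C_P = 3/π.

u(x) = 3/2·sin(5*π/3·x), so u'(x) = 5*π*cos(5*π*x/3)/2.
Writing u(x) = A·sin(kπx/L) with A = 3/2 and k = 5, use ∫_0^L sin²(kπx/L) dx = L/2 and ∫_0^L cos²(kπx/L) dx = L/2.
u² = 9/4·sin²(5*π/3·x) and (u')² = 25*π^2/4·cos²(5*π/3·x), and each of sin², cos² integrates to L/2 = 3/2 over (0, 3).
∫_0^3 u² dx = 27/8, so ||u||_L² = 3*sqrt(6)/4.
∫_0^3 (u')² dx = 75*π^2/8, so ||u'||_L² = 5*sqrt(6)*π/4.
Ratio ||u||_L² / ||u'||_L² = 3/(5*π).
Sharp Poincaré constant on H^1_0(0, 3) is C_P = L/π = 3/π, achieved by sin(π/3·x).
This is the k = 5 harmonic; the ratio L/(kπ) is strictly less than C_P = L/π, consistent with the sharp inequality ||u||_L² ≤ C_P ||u'||_L².


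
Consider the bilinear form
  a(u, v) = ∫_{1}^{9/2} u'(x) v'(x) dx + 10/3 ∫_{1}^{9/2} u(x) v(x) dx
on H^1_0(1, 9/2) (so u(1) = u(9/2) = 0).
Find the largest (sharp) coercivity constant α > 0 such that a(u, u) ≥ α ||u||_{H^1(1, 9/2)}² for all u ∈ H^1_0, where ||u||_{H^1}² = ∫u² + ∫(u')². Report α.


α = 1

Coercivity of a(·,·) on H^1_0(1, 9/2) means a(u, u) ≥ α ||u||_{H^1}² for every u ∈ H^1_0.
The interval has length L = 7/2, and Poincaré/coercivity depend only on L. Here a(u, u) = ∫(u')² + (10/3)·∫u².
Here c = 10/3 ≥ 1, so a(u,u) = ∫(u')² + c∫u² ≥ ∫(u')² + ∫u² = ||u||_{H^1}², i.e. α = 1 works. No larger α is possible: a(u,u) ≥ α||u||_{H^1}² means (1−α)∫(u')² ≥ (α−c)∫u², and for the modes u_n = sin(nπ(x−x₀)/L) (x₀ the left endpoint) one has ∫u_n²/∫(u_n')² = (L/(nπ))² → 0, so a(u_n,u_n)/||u_n||_{H^1}² → 1. Hence the optimal constant is α = 1.
Therefore α = 1.
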